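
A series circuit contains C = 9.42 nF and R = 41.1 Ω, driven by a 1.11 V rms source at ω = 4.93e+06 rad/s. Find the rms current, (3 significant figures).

X_C = 1/(ωC) = 21.5 Ω
Z = 41.1 − j21.5 Ω
|Z| = √(41.1² + 21.5²) = 46.4 Ω
I = V/|Z| = 1.11/46.4 = 23.9 mA

23.9 mA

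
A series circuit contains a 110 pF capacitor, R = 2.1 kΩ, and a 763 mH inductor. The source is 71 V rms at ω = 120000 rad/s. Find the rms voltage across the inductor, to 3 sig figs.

408 V

X_L = ωL = 91600 Ω
X_C = 1/(ωC) = 75800 Ω
Net reactance X = X_L − X_C = 15800 Ω
Z = 2100 + j15800 Ω
|Z| = √(2100² + 15800²) = 15900 Ω
I = V/|Z| = 4.45 mA
V_L = I·|Z_L| = 0.00445 × 91600 = 408 V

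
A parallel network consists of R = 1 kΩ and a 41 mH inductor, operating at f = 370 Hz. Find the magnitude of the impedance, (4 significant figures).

94.89 Ω

ω = 2πf = 2325 rad/s
X_L = ωL = 95.32 Ω
Parallel: admittances add. Y = 1/R + 1/(jωL)
Y = (0.001000 − j0.01049) S
|Y| = 0.01054 S → |Z| = 1/|Y| = 94.89 Ω, ∠Z = −∠Y = 84.56°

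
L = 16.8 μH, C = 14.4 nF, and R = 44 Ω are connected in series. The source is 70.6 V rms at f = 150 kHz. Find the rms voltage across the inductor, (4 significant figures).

15.38 V

ω = 2πf = 942500 rad/s
X_L = ωL = 15.83 Ω
X_C = 1/(ωC) = 73.68 Ω
Net reactance X = X_L − X_C = -57.85 Ω
Z = 44.00 − j57.85 Ω
|Z| = √(44.00² + 57.85²) = 72.68 Ω
I = V/|Z| = 971.4 mA
V_L = I·|Z_L| = 0.9714 × 15.83 = 15.38 V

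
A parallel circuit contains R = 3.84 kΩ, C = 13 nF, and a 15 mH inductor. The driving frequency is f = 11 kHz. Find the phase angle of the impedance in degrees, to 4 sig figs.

ω = 2πf = 69120 rad/s
X_L = ωL = 1037 Ω
X_C = 1/(ωC) = 1113 Ω
Parallel: admittances add. Y = 1/R + 1/(jωL) + jωC
Y = (0.0002604 − j6.608e-05) S
|Y| = 0.0002687 S → |Z| = 1/|Y| = 3722 Ω, ∠Z = −∠Y = 14.24°

14.24°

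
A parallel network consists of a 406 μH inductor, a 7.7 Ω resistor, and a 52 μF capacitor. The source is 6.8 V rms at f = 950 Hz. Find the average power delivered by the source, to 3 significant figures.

6.01 W

ω = 2πf = 5969 rad/s
X_L = ωL = 2.42 Ω
X_C = 1/(ωC) = 3.22 Ω
Parallel: admittances add. Y = 1/R + 1/(jωL) + jωC
Y = (0.130 − j0.102) S
|Y| = 0.165 S → |Z| = 1/|Y| = 6.05 Ω, ∠Z = −∠Y = 38.2°
I = V/|Z| = 1.12 A
P = VI cos φ = 6.8 × 1.12 × cos(38.2°) = 6.01 W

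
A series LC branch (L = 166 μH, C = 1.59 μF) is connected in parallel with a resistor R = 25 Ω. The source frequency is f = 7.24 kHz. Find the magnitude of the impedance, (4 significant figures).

ω = 2πf = 45490 rad/s
X_L = ωL = 7.551 Ω
X_C = 1/(ωC) = 13.83 Ω
Branch 1: Z₁ = R = 25.00 Ω
Branch 2 (series LC): Z₂ = j(X_L − X_C) = −j6.274 Ω
Parallel: Z = Z₁Z₂/(Z₁+Z₂), |Z| = 6.086 Ω, ∠Z = -75.91°

6.086 Ω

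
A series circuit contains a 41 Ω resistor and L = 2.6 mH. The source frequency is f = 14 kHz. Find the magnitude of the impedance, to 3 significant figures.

ω = 2πf = 87960 rad/s
X_L = ωL = 229 Ω
Z = 41.0 + j229 Ω
|Z| = √(41.0² + 229²) = 232 Ω

232 Ω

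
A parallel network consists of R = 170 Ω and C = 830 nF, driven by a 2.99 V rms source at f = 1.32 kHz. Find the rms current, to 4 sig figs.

27.07 mA

ω = 2πf = 8294 rad/s
X_C = 1/(ωC) = 145.3 Ω
Parallel: admittances add. Y = 1/R + jωC
Y = (0.005882 + j0.006884) S
|Y| = 0.009055 S → |Z| = 1/|Y| = 110.4 Ω, ∠Z = −∠Y = -49.49°
I = V/|Z| = 2.99/110.4 = 27.07 mA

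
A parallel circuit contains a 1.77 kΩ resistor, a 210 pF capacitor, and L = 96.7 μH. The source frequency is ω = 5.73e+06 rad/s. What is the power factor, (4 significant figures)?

X_L = ωL = 554.1 Ω
X_C = 1/(ωC) = 831.0 Ω
Parallel: admittances add. Y = 1/R + 1/(jωL) + jωC
Y = (0.0005650 − j0.0006015) S
|Y| = 0.0008252 S → |Z| = 1/|Y| = 1212 Ω, ∠Z = −∠Y = 46.79°
cos φ = cos(46.79°) = 0.6847

0.6847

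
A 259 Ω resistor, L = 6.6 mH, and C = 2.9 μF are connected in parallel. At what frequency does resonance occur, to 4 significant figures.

ω₀ = 1/√(LC) = 1/√(0.0066 × 2.9e-06) = 7228 rad/s
f₀ = ω₀/(2π) = 1.150 kHz

1.150 kHz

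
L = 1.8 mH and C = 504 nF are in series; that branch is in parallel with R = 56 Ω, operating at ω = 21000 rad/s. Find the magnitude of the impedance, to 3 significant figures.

39.8 Ω

X_L = ωL = 37.8 Ω
X_C = 1/(ωC) = 94.5 Ω
Branch 1: Z₁ = R = 56.0 Ω
Branch 2 (series LC): Z₂ = j(X_L − X_C) = −j56.7 Ω
Parallel: Z = Z₁Z₂/(Z₁+Z₂), |Z| = 39.8 Ω, ∠Z = -44.7°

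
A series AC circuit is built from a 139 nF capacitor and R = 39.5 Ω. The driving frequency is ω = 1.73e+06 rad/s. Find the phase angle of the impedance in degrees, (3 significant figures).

-6.01°

X_C = 1/(ωC) = 4.16 Ω
Z = 39.5 − j4.16 Ω
|Z| = √(39.5² + 4.16²) = 39.7 Ω
∠Z = arctan(-4.16/39.5) = -6.01°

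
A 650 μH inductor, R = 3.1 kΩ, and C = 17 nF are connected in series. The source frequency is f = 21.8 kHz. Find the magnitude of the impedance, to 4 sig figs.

ω = 2πf = 137000 rad/s
X_L = ωL = 89.03 Ω
X_C = 1/(ωC) = 429.5 Ω
Net reactance X = X_L − X_C = -340.4 Ω
Z = 3100 − j340.4 Ω
|Z| = √(3100² + 340.4²) = 3119 Ω

3119 Ω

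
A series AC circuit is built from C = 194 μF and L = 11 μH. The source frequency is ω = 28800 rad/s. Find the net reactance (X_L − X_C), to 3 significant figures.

X_L = ωL = 0.317 Ω
X_C = 1/(ωC) = 0.179 Ω
X = 0.317 − 0.179 = 0.138 Ω

0.138 Ω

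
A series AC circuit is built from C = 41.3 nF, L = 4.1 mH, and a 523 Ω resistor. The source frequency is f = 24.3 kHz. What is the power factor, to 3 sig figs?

0.746

ω = 2πf = 152700 rad/s
X_L = ωL = 626 Ω
X_C = 1/(ωC) = 159 Ω
Net reactance X = X_L − X_C = 467 Ω
Z = 523 + j467 Ω
|Z| = √(523² + 467²) = 701 Ω
∠Z = arctan(467/523) = 41.8°
cos φ = cos(41.8°) = 0.746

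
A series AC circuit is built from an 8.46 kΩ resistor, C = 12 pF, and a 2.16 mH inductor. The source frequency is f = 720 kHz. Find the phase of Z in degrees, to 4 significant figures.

ω = 2πf = 4.524e+06 rad/s
X_L = ωL = 9772 Ω
X_C = 1/(ωC) = 18420 Ω
Net reactance X = X_L − X_C = -8649 Ω
Z = 8460 − j8649 Ω
|Z| = √(8460² + 8649²) = 12100 Ω
∠Z = arctan(-8649/8460) = -45.63°

-45.63°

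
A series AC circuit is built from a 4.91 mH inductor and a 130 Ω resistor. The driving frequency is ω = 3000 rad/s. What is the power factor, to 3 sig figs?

X_L = ωL = 14.7 Ω
Z = 130 + j14.7 Ω
|Z| = √(130² + 14.7²) = 131 Ω
∠Z = arctan(14.7/130) = 6.46°
cos φ = cos(6.46°) = 0.994

0.994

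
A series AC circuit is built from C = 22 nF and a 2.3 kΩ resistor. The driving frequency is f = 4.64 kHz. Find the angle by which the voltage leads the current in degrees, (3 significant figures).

-34.1°

ω = 2πf = 29150 rad/s
X_C = 1/(ωC) = 1560 Ω
Z = 2300 − j1560 Ω
|Z| = √(2300² + 1560²) = 2780 Ω
∠Z = arctan(-1560/2300) = -34.1°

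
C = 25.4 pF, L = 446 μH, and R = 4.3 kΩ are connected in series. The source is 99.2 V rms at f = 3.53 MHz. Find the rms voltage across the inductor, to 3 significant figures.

ω = 2πf = 2.218e+07 rad/s
X_L = ωL = 9890 Ω
X_C = 1/(ωC) = 1780 Ω
Net reactance X = X_L − X_C = 8120 Ω
Z = 4300 + j8120 Ω
|Z| = √(4300² + 8120²) = 9190 Ω
I = V/|Z| = 10.8 mA
V_L = I·|Z_L| = 0.0108 × 9890 = 107 V

107 V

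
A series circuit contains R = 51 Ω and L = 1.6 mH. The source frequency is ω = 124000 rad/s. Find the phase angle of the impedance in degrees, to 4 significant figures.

X_L = ωL = 198.4 Ω
Z = 51.00 + j198.4 Ω
|Z| = √(51.00² + 198.4²) = 204.9 Ω
∠Z = arctan(198.4/51.00) = 75.58°

75.58°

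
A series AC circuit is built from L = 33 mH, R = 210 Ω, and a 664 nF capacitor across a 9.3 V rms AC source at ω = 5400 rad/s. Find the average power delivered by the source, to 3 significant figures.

X_L = ωL = 178 Ω
X_C = 1/(ωC) = 279 Ω
Net reactance X = X_L − X_C = -101 Ω
Z = 210 − j101 Ω
|Z| = √(210² + 101²) = 233 Ω
∠Z = arctan(-101/210) = -25.6°
I = V/|Z| = 39.9 mA
P = VI cos φ = 9.3 × 0.0399 × cos(-25.6°) = 335 mW

335 mW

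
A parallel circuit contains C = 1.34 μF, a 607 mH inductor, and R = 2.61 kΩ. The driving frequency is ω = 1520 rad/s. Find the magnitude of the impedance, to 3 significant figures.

974 Ω

X_L = ωL = 923 Ω
X_C = 1/(ωC) = 491 Ω
Parallel: admittances add. Y = 1/R + 1/(jωL) + jωC
Y = (0.000383 + j0.000953) S
|Y| = 0.00103 S → |Z| = 1/|Y| = 974 Ω, ∠Z = −∠Y = -68.1°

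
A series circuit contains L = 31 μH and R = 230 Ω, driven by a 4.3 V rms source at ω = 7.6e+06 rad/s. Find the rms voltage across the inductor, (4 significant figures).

3.077 V

X_L = ωL = 235.6 Ω
Z = 230.0 + j235.6 Ω
|Z| = √(230.0² + 235.6²) = 329.3 Ω
I = V/|Z| = 13.06 mA
V_L = I·|Z_L| = 0.01306 × 235.6 = 3.077 V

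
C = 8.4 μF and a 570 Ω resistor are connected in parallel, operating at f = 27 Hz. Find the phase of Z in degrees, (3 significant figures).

ω = 2πf = 169.6 rad/s
X_C = 1/(ωC) = 702 Ω
Parallel: admittances add. Y = 1/R + jωC
Y = (0.00175 + j0.00143) S
|Y| = 0.00226 S → |Z| = 1/|Y| = 442 Ω, ∠Z = −∠Y = -39.1°

-39.1°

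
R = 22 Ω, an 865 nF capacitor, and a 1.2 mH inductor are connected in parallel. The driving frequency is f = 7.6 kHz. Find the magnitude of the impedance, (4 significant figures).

ω = 2πf = 47750 rad/s
X_L = ωL = 57.30 Ω
X_C = 1/(ωC) = 24.21 Ω
Parallel: admittances add. Y = 1/R + 1/(jωL) + jωC
Y = (0.04545 + j0.02385) S
|Y| = 0.05133 S → |Z| = 1/|Y| = 19.48 Ω, ∠Z = −∠Y = -27.69°

19.48 Ω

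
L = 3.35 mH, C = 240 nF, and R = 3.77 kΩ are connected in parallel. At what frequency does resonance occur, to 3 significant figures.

ω₀ = 1/√(LC) = 1/√(0.00335 × 2.4e-07) = 35270 rad/s
f₀ = ω₀/(2π) = 5.61 kHz

5.61 kHz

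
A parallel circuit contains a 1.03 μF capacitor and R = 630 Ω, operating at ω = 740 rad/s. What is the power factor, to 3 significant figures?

X_C = 1/(ωC) = 1310 Ω
Parallel: admittances add. Y = 1/R + jωC
Y = (0.00159 + j0.000762) S
|Y| = 0.00176 S → |Z| = 1/|Y| = 568 Ω, ∠Z = −∠Y = -25.6°
cos φ = cos(-25.6°) = 0.901

0.901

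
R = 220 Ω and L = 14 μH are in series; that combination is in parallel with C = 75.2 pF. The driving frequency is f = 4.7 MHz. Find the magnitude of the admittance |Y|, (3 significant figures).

1.06 mS

ω = 2πf = 2.953e+07 rad/s
X_L = ωL = 413 Ω
X_C = 1/(ωC) = 450 Ω
Branch 1 (R+jX_L): Z₁ = 220 + j413 Ω, |Z₁| = 468 Ω
Branch 2 (−jX_C): Z₂ = −j450 Ω
Parallel: Z = Z₁Z₂/(Z₁+Z₂), |Z| = 945 Ω, ∠Z = -18.5°
|Y| = 1/|Z| = 1.06 mS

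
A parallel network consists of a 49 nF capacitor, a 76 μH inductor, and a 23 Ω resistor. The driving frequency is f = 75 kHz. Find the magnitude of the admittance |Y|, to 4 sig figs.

43.75 mS

ω = 2πf = 471200 rad/s
X_L = ωL = 35.81 Ω
X_C = 1/(ωC) = 43.31 Ω
Parallel: admittances add. Y = 1/R + 1/(jωL) + jωC
Y = (0.04348 − j0.004831) S
|Y| = 0.04375 S → |Z| = 1/|Y| = 22.86 Ω, ∠Z = −∠Y = 6.341°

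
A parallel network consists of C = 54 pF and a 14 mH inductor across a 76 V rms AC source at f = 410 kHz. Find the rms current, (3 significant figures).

ω = 2πf = 2.576e+06 rad/s
X_L = ωL = 36100 Ω
X_C = 1/(ωC) = 7190 Ω
Parallel: admittances add. Y = 1/(jωL) + jωC
Y = (0 + j0.000111) S
|Y| = 0.000111 S → |Z| = 1/|Y| = 8980 Ω, ∠Z = −∠Y = -90.0°
I = V/|Z| = 76/8980 = 8.47 mA

8.47 mA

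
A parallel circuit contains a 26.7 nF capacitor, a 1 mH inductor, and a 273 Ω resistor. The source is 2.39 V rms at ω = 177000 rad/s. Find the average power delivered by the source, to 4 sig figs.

X_L = ωL = 177.0 Ω
X_C = 1/(ωC) = 211.6 Ω
Parallel: admittances add. Y = 1/R + 1/(jωL) + jωC
Y = (0.003663 − j0.0009238) S
|Y| = 0.003778 S → |Z| = 1/|Y| = 264.7 Ω, ∠Z = −∠Y = 14.15°
I = V/|Z| = 9.029 mA
P = VI cos φ = 2.39 × 0.009029 × cos(14.15°) = 20.92 mW

20.92 mW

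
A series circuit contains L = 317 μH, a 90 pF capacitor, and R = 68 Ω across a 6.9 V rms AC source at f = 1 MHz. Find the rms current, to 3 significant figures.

ω = 2πf = 6.283e+06 rad/s
X_L = ωL = 1990 Ω
X_C = 1/(ωC) = 1770 Ω
Net reactance X = X_L − X_C = 223 Ω
Z = 68.0 + j223 Ω
|Z| = √(68.0² + 223²) = 234 Ω
I = V/|Z| = 6.9/234 = 29.6 mA

29.6 mA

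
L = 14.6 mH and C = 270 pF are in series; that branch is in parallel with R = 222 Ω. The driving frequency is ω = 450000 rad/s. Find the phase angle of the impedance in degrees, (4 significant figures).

X_L = ωL = 6570 Ω
X_C = 1/(ωC) = 8230 Ω
Branch 1: Z₁ = R = 222.0 Ω
Branch 2 (series LC): Z₂ = j(X_L − X_C) = −j1660 Ω
Parallel: Z = Z₁Z₂/(Z₁+Z₂), |Z| = 220.0 Ω, ∠Z = -7.615°

-7.615°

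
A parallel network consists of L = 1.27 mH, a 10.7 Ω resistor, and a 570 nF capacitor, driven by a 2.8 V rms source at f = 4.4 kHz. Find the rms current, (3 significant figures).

264 mA

ω = 2πf = 27650 rad/s
X_L = ωL = 35.1 Ω
X_C = 1/(ωC) = 63.5 Ω
Parallel: admittances add. Y = 1/R + 1/(jωL) + jωC
Y = (0.0935 − j0.0127) S
|Y| = 0.0943 S → |Z| = 1/|Y| = 10.6 Ω, ∠Z = −∠Y = 7.75°
I = V/|Z| = 2.8/10.6 = 264 mA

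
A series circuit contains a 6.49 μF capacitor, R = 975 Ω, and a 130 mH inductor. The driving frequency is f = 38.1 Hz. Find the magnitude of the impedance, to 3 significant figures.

1150 Ω

ω = 2πf = 239.4 rad/s
X_L = ωL = 31.1 Ω
X_C = 1/(ωC) = 644 Ω
Net reactance X = X_L − X_C = -613 Ω
Z = 975 − j613 Ω
|Z| = √(975² + 613²) = 1150 Ω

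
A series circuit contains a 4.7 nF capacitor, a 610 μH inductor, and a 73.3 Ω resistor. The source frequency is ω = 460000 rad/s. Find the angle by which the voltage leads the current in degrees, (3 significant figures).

X_L = ωL = 281 Ω
X_C = 1/(ωC) = 463 Ω
Net reactance X = X_L − X_C = -182 Ω
Z = 73.3 − j182 Ω
|Z| = √(73.3² + 182²) = 196 Ω
∠Z = arctan(-182/73.3) = -68.1°

-68.1°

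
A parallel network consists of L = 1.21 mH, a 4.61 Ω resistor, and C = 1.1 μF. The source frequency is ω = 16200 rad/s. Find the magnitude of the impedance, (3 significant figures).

X_L = ωL = 19.6 Ω
X_C = 1/(ωC) = 56.1 Ω
Parallel: admittances add. Y = 1/R + 1/(jωL) + jωC
Y = (0.217 − j0.0332) S
|Y| = 0.219 S → |Z| = 1/|Y| = 4.56 Ω, ∠Z = −∠Y = 8.70°

4.56 Ω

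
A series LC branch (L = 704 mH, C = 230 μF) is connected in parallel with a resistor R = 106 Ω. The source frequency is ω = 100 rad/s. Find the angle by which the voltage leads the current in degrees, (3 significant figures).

75.7°

X_L = ωL = 70.4 Ω
X_C = 1/(ωC) = 43.5 Ω
Branch 1: Z₁ = R = 106 Ω
Branch 2 (series LC): Z₂ = j(X_L − X_C) = j26.9 Ω
Parallel: Z = Z₁Z₂/(Z₁+Z₂), |Z| = 26.1 Ω, ∠Z = 75.7°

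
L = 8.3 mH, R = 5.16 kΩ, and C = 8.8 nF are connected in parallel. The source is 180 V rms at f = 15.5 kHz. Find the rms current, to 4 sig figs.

ω = 2πf = 97390 rad/s
X_L = ωL = 808.3 Ω
X_C = 1/(ωC) = 1167 Ω
Parallel: admittances add. Y = 1/R + 1/(jωL) + jωC
Y = (0.0001938 − j0.0003801) S
|Y| = 0.0004266 S → |Z| = 1/|Y| = 2344 Ω, ∠Z = −∠Y = 62.98°
I = V/|Z| = 180/2344 = 76.80 mA

76.80 mA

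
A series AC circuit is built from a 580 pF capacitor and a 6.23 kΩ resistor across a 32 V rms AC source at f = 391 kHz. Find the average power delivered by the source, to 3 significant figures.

ω = 2πf = 2.457e+06 rad/s
X_C = 1/(ωC) = 702 Ω
Z = 6230 − j702 Ω
|Z| = √(6230² + 702²) = 6270 Ω
∠Z = arctan(-702/6230) = -6.43°
I = V/|Z| = 5.10 mA
P = VI cos φ = 32 × 0.00510 × cos(-6.43°) = 162 mW

162 mW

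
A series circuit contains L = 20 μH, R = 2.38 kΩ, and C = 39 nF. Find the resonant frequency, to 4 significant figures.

ω₀ = 1/√(LC) = 1/√(2e-05 × 3.9e-08) = 1.132e+06 rad/s
f₀ = ω₀/(2π) = 180.2 kHz

180.2 kHz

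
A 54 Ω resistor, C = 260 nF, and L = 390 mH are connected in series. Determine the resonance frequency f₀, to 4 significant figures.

ω₀ = 1/√(LC) = 1/√(0.39 × 2.6e-07) = 3140 rad/s
f₀ = ω₀/(2π) = 499.8 Hz

499.8 Hz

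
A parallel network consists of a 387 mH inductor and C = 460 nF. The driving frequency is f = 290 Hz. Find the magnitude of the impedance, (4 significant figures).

1724 Ω

ω = 2πf = 1822 rad/s
X_L = ωL = 705.2 Ω
X_C = 1/(ωC) = 1193 Ω
Parallel: admittances add. Y = 1/(jωL) + jωC
Y = (0 − j0.0005799) S
|Y| = 0.0005799 S → |Z| = 1/|Y| = 1724 Ω, ∠Z = −∠Y = 90.00°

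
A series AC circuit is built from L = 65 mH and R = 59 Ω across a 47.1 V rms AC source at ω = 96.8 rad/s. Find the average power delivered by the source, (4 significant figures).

X_L = ωL = 6.292 Ω
Z = 59.00 + j6.292 Ω
|Z| = √(59.00² + 6.292²) = 59.33 Ω
∠Z = arctan(6.292/59.00) = 6.087°
I = V/|Z| = 793.8 mA
P = VI cos φ = 47.1 × 0.7938 × cos(6.087°) = 37.18 W

37.18 W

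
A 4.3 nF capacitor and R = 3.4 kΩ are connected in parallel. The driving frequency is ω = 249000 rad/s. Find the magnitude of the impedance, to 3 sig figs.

901 Ω

X_C = 1/(ωC) = 934 Ω
Parallel: admittances add. Y = 1/R + jωC
Y = (0.000294 + j0.00107) S
|Y| = 0.00111 S → |Z| = 1/|Y| = 901 Ω, ∠Z = −∠Y = -74.6°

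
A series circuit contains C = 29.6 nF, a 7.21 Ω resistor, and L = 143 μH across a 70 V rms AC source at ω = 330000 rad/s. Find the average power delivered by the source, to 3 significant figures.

X_L = ωL = 47.2 Ω
X_C = 1/(ωC) = 102 Ω
Net reactance X = X_L − X_C = -55.2 Ω
Z = 7.21 − j55.2 Ω
|Z| = √(7.21² + 55.2²) = 55.7 Ω
∠Z = arctan(-55.2/7.21) = -82.6°
I = V/|Z| = 1.26 A
P = VI cos φ = 70 × 1.26 × cos(-82.6°) = 11.4 W

11.4 W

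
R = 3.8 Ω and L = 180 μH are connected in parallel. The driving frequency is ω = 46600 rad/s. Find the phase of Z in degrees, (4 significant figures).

X_L = ωL = 8.388 Ω
Parallel: admittances add. Y = 1/R + 1/(jωL)
Y = (0.2632 − j0.1192) S
|Y| = 0.2889 S → |Z| = 1/|Y| = 3.461 Ω, ∠Z = −∠Y = 24.37°

24.37°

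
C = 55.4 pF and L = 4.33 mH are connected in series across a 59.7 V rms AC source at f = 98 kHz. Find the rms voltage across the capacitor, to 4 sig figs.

65.67 V

ω = 2πf = 615800 rad/s
X_L = ωL = 2666 Ω
X_C = 1/(ωC) = 29310 Ω
Net reactance X = X_L − X_C = -26650 Ω
Z = − j26650 Ω
|Z| = √(0² + 26650²) = 26650 Ω
I = V/|Z| = 2.240 mA
V_C = I·|Z_C| = 0.002240 × 29310 = 65.67 V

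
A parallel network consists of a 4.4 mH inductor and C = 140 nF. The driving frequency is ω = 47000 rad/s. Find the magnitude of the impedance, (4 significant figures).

X_L = ωL = 206.8 Ω
X_C = 1/(ωC) = 152.0 Ω
Parallel: admittances add. Y = 1/(jωL) + jωC
Y = (0 + j0.001744) S
|Y| = 0.001744 S → |Z| = 1/|Y| = 573.3 Ω, ∠Z = −∠Y = -90.00°

573.3 Ω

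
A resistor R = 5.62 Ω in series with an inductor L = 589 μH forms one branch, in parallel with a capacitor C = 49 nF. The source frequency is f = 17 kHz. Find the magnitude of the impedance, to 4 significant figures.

94.08 Ω

ω = 2πf = 106800 rad/s
X_L = ωL = 62.91 Ω
X_C = 1/(ωC) = 191.1 Ω
Branch 1 (R+jX_L): Z₁ = 5.620 + j62.91 Ω, |Z₁| = 63.16 Ω
Branch 2 (−jX_C): Z₂ = −j191.1 Ω
Parallel: Z = Z₁Z₂/(Z₁+Z₂), |Z| = 94.08 Ω, ∠Z = 82.38°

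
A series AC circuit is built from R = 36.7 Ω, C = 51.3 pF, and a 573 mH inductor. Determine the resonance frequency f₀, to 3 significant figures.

ω₀ = 1/√(LC) = 1/√(0.573 × 5.13e-11) = 184400 rad/s
f₀ = ω₀/(2π) = 29.4 kHz

29.4 kHz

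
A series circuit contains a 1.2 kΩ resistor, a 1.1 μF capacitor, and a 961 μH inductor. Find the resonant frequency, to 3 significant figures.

ω₀ = 1/√(LC) = 1/√(0.000961 × 1.1e-06) = 30760 rad/s
f₀ = ω₀/(2π) = 4.90 kHz

4.90 kHz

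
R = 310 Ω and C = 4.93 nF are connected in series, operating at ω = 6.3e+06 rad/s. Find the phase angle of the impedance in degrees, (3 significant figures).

X_C = 1/(ωC) = 32.2 Ω
Z = 310 − j32.2 Ω
|Z| = √(310² + 32.2²) = 312 Ω
∠Z = arctan(-32.2/310) = -5.93°

-5.93°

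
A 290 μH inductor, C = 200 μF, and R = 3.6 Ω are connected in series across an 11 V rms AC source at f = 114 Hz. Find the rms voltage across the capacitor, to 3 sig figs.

10.0 V

ω = 2πf = 716.3 rad/s
X_L = ωL = 0.208 Ω
X_C = 1/(ωC) = 6.98 Ω
Net reactance X = X_L − X_C = -6.77 Ω
Z = 3.60 − j6.77 Ω
|Z| = √(3.60² + 6.77²) = 7.67 Ω
I = V/|Z| = 1.43 A
V_C = I·|Z_C| = 1.43 × 6.98 = 10.0 V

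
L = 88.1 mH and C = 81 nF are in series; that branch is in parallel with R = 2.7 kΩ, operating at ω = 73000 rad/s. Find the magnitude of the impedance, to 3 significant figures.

2480 Ω

X_L = ωL = 6430 Ω
X_C = 1/(ωC) = 169 Ω
Branch 1: Z₁ = R = 2700 Ω
Branch 2 (series LC): Z₂ = j(X_L − X_C) = j6260 Ω
Parallel: Z = Z₁Z₂/(Z₁+Z₂), |Z| = 2480 Ω, ∠Z = 23.3°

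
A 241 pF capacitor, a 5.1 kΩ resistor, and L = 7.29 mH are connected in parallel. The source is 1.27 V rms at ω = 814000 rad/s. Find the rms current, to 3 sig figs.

251 μA

X_L = ωL = 5930 Ω
X_C = 1/(ωC) = 5100 Ω
Parallel: admittances add. Y = 1/R + 1/(jωL) + jωC
Y = (0.000196 + j2.77e-05) S
|Y| = 0.000198 S → |Z| = 1/|Y| = 5050 Ω, ∠Z = −∠Y = -8.03°
I = V/|Z| = 1.27/5050 = 251 μA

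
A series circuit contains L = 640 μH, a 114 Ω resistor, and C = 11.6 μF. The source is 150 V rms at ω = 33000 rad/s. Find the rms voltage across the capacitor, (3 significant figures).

X_L = ωL = 21.1 Ω
X_C = 1/(ωC) = 2.61 Ω
Net reactance X = X_L − X_C = 18.5 Ω
Z = 114 + j18.5 Ω
|Z| = √(114² + 18.5²) = 115 Ω
I = V/|Z| = 1.30 A
V_C = I·|Z_C| = 1.30 × 2.61 = 3.39 V

3.39 V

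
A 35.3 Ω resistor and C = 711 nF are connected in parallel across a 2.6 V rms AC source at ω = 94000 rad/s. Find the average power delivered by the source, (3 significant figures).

X_C = 1/(ωC) = 15.0 Ω
Parallel: admittances add. Y = 1/R + jωC
Y = (0.0283 + j0.0668) S
|Y| = 0.0726 S → |Z| = 1/|Y| = 13.8 Ω, ∠Z = −∠Y = -67.0°
I = V/|Z| = 189 mA
P = VI cos φ = 2.6 × 0.189 × cos(-67.0°) = 192 mW

192 mW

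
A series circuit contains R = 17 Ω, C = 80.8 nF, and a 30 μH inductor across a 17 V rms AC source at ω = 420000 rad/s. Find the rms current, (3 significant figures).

710 mA

X_L = ωL = 12.6 Ω
X_C = 1/(ωC) = 29.5 Ω
Net reactance X = X_L − X_C = -16.9 Ω
Z = 17.0 − j16.9 Ω
|Z| = √(17.0² + 16.9²) = 23.9 Ω
I = V/|Z| = 17/23.9 = 710 mA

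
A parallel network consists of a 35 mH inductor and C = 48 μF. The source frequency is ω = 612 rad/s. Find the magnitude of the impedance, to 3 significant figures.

X_L = ωL = 21.4 Ω
X_C = 1/(ωC) = 34.0 Ω
Parallel: admittances add. Y = 1/(jωL) + jωC
Y = (0 − j0.0173) S
|Y| = 0.0173 S → |Z| = 1/|Y| = 57.8 Ω, ∠Z = −∠Y = 90.0°

57.8 Ω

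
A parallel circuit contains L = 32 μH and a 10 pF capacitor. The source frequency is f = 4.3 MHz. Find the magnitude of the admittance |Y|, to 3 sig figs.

ω = 2πf = 2.702e+07 rad/s
X_L = ωL = 865 Ω
X_C = 1/(ωC) = 3700 Ω
Parallel: admittances add. Y = 1/(jωL) + jωC
Y = (0 − j0.000886) S
|Y| = 0.000886 S → |Z| = 1/|Y| = 1130 Ω, ∠Z = −∠Y = 90.0°

886 μS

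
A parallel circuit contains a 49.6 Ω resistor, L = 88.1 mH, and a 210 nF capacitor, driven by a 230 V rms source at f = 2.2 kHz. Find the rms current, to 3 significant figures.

ω = 2πf = 13820 rad/s
X_L = ωL = 1220 Ω
X_C = 1/(ωC) = 344 Ω
Parallel: admittances add. Y = 1/R + 1/(jωL) + jωC
Y = (0.0202 + j0.00208) S
|Y| = 0.0203 S → |Z| = 1/|Y| = 49.3 Ω, ∠Z = −∠Y = -5.89°
I = V/|Z| = 230/49.3 = 4.66 A

4.66 A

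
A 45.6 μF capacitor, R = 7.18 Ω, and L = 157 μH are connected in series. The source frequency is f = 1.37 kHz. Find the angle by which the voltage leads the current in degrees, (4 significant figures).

ω = 2πf = 8608 rad/s
X_L = ωL = 1.351 Ω
X_C = 1/(ωC) = 2.548 Ω
Net reactance X = X_L − X_C = -1.196 Ω
Z = 7.180 − j1.196 Ω
|Z| = √(7.180² + 1.196²) = 7.279 Ω
∠Z = arctan(-1.196/7.180) = -9.458°

-9.458°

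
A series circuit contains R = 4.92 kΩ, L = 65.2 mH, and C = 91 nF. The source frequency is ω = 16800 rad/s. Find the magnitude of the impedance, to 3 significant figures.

4940 Ω

X_L = ωL = 1100 Ω
X_C = 1/(ωC) = 654 Ω
Net reactance X = X_L − X_C = 441 Ω
Z = 4920 + j441 Ω
|Z| = √(4920² + 441²) = 4940 Ω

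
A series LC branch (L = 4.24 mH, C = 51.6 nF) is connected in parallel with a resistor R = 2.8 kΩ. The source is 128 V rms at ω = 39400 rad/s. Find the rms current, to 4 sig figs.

396.7 mA

X_L = ωL = 167.1 Ω
X_C = 1/(ωC) = 491.9 Ω
Branch 1: Z₁ = R = 2800 Ω
Branch 2 (series LC): Z₂ = j(X_L − X_C) = −j324.8 Ω
Parallel: Z = Z₁Z₂/(Z₁+Z₂), |Z| = 322.7 Ω, ∠Z = -83.38°
I = V/|Z| = 128/322.7 = 396.7 mA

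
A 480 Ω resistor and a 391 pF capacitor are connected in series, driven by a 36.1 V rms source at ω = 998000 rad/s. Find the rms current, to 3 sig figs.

13.8 mA

X_C = 1/(ωC) = 2560 Ω
Z = 480 − j2560 Ω
|Z| = √(480² + 2560²) = 2610 Ω
I = V/|Z| = 36.1/2610 = 13.8 mA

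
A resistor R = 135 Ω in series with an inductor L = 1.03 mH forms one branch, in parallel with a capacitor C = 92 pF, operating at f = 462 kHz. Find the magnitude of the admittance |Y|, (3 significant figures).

ω = 2πf = 2.903e+06 rad/s
X_L = ωL = 2990 Ω
X_C = 1/(ωC) = 3740 Ω
Branch 1 (R+jX_L): Z₁ = 135 + j2990 Ω, |Z₁| = 2990 Ω
Branch 2 (−jX_C): Z₂ = −j3740 Ω
Parallel: Z = Z₁Z₂/(Z₁+Z₂), |Z| = 14600 Ω, ∠Z = 77.3°
|Y| = 1/|Z| = 68.4 μS

68.4 μS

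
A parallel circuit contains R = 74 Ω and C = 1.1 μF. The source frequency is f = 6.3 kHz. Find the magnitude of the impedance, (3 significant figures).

ω = 2πf = 39580 rad/s
X_C = 1/(ωC) = 23.0 Ω
Parallel: admittances add. Y = 1/R + jωC
Y = (0.0135 + j0.0435) S
|Y| = 0.0456 S → |Z| = 1/|Y| = 21.9 Ω, ∠Z = −∠Y = -72.8°

21.9 Ω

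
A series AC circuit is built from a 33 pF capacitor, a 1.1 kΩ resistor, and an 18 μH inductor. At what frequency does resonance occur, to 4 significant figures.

ω₀ = 1/√(LC) = 1/√(1.8e-05 × 3.3e-11) = 4.103e+07 rad/s
f₀ = ω₀/(2π) = 6.530 MHz

6.530 MHz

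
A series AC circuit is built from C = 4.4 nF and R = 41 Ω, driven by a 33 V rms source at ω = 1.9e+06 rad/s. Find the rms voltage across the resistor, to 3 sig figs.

10.7 V

X_C = 1/(ωC) = 120 Ω
Z = 41.0 − j120 Ω
|Z| = √(41.0² + 120²) = 126 Ω
I = V/|Z| = 261 mA
V_R = I·|Z_R| = 0.261 × 41.0 = 10.7 V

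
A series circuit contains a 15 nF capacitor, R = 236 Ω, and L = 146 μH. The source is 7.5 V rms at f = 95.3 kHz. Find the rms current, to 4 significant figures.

31.62 mA

ω = 2πf = 598800 rad/s
X_L = ωL = 87.42 Ω
X_C = 1/(ωC) = 111.3 Ω
Net reactance X = X_L − X_C = -23.91 Ω
Z = 236.0 − j23.91 Ω
|Z| = √(236.0² + 23.91²) = 237.2 Ω
I = V/|Z| = 7.5/237.2 = 31.62 mA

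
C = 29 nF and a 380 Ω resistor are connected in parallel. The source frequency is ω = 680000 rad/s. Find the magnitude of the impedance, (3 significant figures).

50.3 Ω

X_C = 1/(ωC) = 50.7 Ω
Parallel: admittances add. Y = 1/R + jωC
Y = (0.00263 + j0.0197) S
|Y| = 0.0199 S → |Z| = 1/|Y| = 50.3 Ω, ∠Z = −∠Y = -82.4°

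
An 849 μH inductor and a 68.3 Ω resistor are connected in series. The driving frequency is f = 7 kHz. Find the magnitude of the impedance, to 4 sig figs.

ω = 2πf = 43980 rad/s
X_L = ωL = 37.34 Ω
Z = 68.30 + j37.34 Ω
|Z| = √(68.30² + 37.34²) = 77.84 Ω

77.84 Ω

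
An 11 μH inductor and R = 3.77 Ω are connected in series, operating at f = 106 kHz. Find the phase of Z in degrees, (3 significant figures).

ω = 2πf = 666000 rad/s
X_L = ωL = 7.33 Ω
Z = 3.77 + j7.33 Ω
|Z| = √(3.77² + 7.33²) = 8.24 Ω
∠Z = arctan(7.33/3.77) = 62.8°

62.8°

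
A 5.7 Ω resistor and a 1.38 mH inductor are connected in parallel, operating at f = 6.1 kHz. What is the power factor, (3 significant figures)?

ω = 2πf = 38330 rad/s
X_L = ωL = 52.9 Ω
Parallel: admittances add. Y = 1/R + 1/(jωL)
Y = (0.175 − j0.0189) S
|Y| = 0.176 S → |Z| = 1/|Y| = 5.67 Ω, ∠Z = −∠Y = 6.15°
cos φ = cos(6.15°) = 0.994

0.994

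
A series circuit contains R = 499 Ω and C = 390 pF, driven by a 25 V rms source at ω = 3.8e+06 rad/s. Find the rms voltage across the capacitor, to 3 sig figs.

20.1 V

X_C = 1/(ωC) = 675 Ω
Z = 499 − j675 Ω
|Z| = √(499² + 675²) = 839 Ω
I = V/|Z| = 29.8 mA
V_C = I·|Z_C| = 0.0298 × 675 = 20.1 V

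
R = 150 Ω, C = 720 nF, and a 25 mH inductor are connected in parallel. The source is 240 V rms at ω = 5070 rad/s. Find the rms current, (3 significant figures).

1.90 A

X_L = ωL = 127 Ω
X_C = 1/(ωC) = 274 Ω
Parallel: admittances add. Y = 1/R + 1/(jωL) + jωC
Y = (0.00667 − j0.00424) S
|Y| = 0.00790 S → |Z| = 1/|Y| = 127 Ω, ∠Z = −∠Y = 32.5°
I = V/|Z| = 240/127 = 1.90 A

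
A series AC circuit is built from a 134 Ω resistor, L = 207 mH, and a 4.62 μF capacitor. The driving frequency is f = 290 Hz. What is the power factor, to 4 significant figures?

0.4604

ω = 2πf = 1822 rad/s
X_L = ωL = 377.2 Ω
X_C = 1/(ωC) = 118.8 Ω
Net reactance X = X_L − X_C = 258.4 Ω
Z = 134.0 + j258.4 Ω
|Z| = √(134.0² + 258.4²) = 291.1 Ω
∠Z = arctan(258.4/134.0) = 62.59°
cos φ = cos(62.59°) = 0.4604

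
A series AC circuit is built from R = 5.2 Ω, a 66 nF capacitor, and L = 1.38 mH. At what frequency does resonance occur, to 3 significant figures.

ω₀ = 1/√(LC) = 1/√(0.00138 × 6.6e-08) = 104800 rad/s
f₀ = ω₀/(2π) = 16.7 kHz

16.7 kHz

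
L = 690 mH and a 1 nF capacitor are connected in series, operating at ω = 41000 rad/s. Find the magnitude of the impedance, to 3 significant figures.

3900 Ω

X_L = ωL = 28300 Ω
X_C = 1/(ωC) = 24400 Ω
Net reactance X = X_L − X_C = 3900 Ω
Z = j3900 Ω
|Z| = √(0² + 3900²) = 3900 Ω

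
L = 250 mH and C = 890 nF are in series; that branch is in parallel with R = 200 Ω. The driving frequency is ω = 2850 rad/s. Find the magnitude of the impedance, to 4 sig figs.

X_L = ωL = 712.5 Ω
X_C = 1/(ωC) = 394.2 Ω
Branch 1: Z₁ = R = 200.0 Ω
Branch 2 (series LC): Z₂ = j(X_L − X_C) = j318.3 Ω
Parallel: Z = Z₁Z₂/(Z₁+Z₂), |Z| = 169.3 Ω, ∠Z = 32.15°

169.3 Ω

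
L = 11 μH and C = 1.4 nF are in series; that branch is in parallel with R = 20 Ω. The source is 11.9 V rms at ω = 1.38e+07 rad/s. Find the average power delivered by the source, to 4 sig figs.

X_L = ωL = 151.8 Ω
X_C = 1/(ωC) = 51.76 Ω
Branch 1: Z₁ = R = 20.00 Ω
Branch 2 (series LC): Z₂ = j(X_L − X_C) = j100.0 Ω
Parallel: Z = Z₁Z₂/(Z₁+Z₂), |Z| = 19.61 Ω, ∠Z = 11.31°
I = V/|Z| = 606.8 mA
P = VI cos φ = 11.9 × 0.6068 × cos(11.31°) = 7.081 W

7.081 W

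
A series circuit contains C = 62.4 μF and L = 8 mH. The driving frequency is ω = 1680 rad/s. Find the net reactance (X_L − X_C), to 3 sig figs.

3.90 Ω

X_L = ωL = 13.4 Ω
X_C = 1/(ωC) = 9.54 Ω
X = 13.4 − 9.54 = 3.90 Ω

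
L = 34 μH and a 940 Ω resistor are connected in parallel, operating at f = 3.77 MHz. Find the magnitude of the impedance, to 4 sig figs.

ω = 2πf = 2.369e+07 rad/s
X_L = ωL = 805.4 Ω
Parallel: admittances add. Y = 1/R + 1/(jωL)
Y = (0.001064 − j0.001242) S
|Y| = 0.001635 S → |Z| = 1/|Y| = 611.6 Ω, ∠Z = −∠Y = 49.41°

611.6 Ω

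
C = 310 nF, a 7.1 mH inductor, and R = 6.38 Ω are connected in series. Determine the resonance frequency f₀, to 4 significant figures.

ω₀ = 1/√(LC) = 1/√(0.0071 × 3.1e-07) = 21320 rad/s
f₀ = ω₀/(2π) = 3.392 kHz

3.392 kHz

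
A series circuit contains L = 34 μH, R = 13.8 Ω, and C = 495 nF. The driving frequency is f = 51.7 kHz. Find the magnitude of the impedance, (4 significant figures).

14.62 Ω

ω = 2πf = 324800 rad/s
X_L = ωL = 11.04 Ω
X_C = 1/(ωC) = 6.219 Ω
Net reactance X = X_L − X_C = 4.826 Ω
Z = 13.80 + j4.826 Ω
|Z| = √(13.80² + 4.826²) = 14.62 Ω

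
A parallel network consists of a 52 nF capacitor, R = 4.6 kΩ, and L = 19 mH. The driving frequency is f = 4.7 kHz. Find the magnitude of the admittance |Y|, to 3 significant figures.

329 μS

ω = 2πf = 29530 rad/s
X_L = ωL = 561 Ω
X_C = 1/(ωC) = 651 Ω
Parallel: admittances add. Y = 1/R + 1/(jωL) + jωC
Y = (0.000217 − j0.000247) S
|Y| = 0.000329 S → |Z| = 1/|Y| = 3040 Ω, ∠Z = −∠Y = 48.6°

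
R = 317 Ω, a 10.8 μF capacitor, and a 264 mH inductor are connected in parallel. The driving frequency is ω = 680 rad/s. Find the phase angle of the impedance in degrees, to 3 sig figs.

-29.3°

X_L = ωL = 180 Ω
X_C = 1/(ωC) = 136 Ω
Parallel: admittances add. Y = 1/R + 1/(jωL) + jωC
Y = (0.00315 + j0.00177) S
|Y| = 0.00362 S → |Z| = 1/|Y| = 276 Ω, ∠Z = −∠Y = -29.3°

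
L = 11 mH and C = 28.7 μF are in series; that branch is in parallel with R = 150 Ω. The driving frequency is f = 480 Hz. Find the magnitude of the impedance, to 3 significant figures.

ω = 2πf = 3016 rad/s
X_L = ωL = 33.2 Ω
X_C = 1/(ωC) = 11.6 Ω
Branch 1: Z₁ = R = 150 Ω
Branch 2 (series LC): Z₂ = j(X_L − X_C) = j21.6 Ω
Parallel: Z = Z₁Z₂/(Z₁+Z₂), |Z| = 21.4 Ω, ∠Z = 81.8°

21.4 Ω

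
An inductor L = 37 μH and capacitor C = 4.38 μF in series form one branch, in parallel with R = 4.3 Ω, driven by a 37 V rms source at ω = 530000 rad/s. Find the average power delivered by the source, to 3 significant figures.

X_L = ωL = 19.6 Ω
X_C = 1/(ωC) = 0.431 Ω
Branch 1: Z₁ = R = 4.30 Ω
Branch 2 (series LC): Z₂ = j(X_L − X_C) = j19.2 Ω
Parallel: Z = Z₁Z₂/(Z₁+Z₂), |Z| = 4.20 Ω, ∠Z = 12.6°
I = V/|Z| = 8.82 A
P = VI cos φ = 37 × 8.82 × cos(12.6°) = 318 W

318 W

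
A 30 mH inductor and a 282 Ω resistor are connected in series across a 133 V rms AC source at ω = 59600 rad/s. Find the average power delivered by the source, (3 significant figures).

X_L = ωL = 1790 Ω
Z = 282 + j1790 Ω
|Z| = √(282² + 1790²) = 1810 Ω
∠Z = arctan(1790/282) = 81.0°
I = V/|Z| = 73.5 mA
P = VI cos φ = 133 × 0.0735 × cos(81.0°) = 1.52 W

1.52 W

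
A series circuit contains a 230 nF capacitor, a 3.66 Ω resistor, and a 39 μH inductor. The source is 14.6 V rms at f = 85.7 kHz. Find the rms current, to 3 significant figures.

ω = 2πf = 538500 rad/s
X_L = ωL = 21.0 Ω
X_C = 1/(ωC) = 8.07 Ω
Net reactance X = X_L − X_C = 12.9 Ω
Z = 3.66 + j12.9 Ω
|Z| = √(3.66² + 12.9²) = 13.4 Ω
I = V/|Z| = 14.6/13.4 = 1.09 A

1.09 A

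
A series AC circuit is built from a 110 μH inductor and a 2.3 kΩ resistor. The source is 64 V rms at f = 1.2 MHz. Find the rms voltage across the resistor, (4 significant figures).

60.21 V

ω = 2πf = 7.54e+06 rad/s
X_L = ωL = 829.4 Ω
Z = 2300 + j829.4 Ω
|Z| = √(2300² + 829.4²) = 2445 Ω
I = V/|Z| = 26.18 mA
V_R = I·|Z_R| = 0.02618 × 2300 = 60.21 V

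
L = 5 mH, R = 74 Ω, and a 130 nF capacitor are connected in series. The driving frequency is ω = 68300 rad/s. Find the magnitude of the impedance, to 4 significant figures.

X_L = ωL = 341.5 Ω
X_C = 1/(ωC) = 112.6 Ω
Net reactance X = X_L − X_C = 228.9 Ω
Z = 74.00 + j228.9 Ω
|Z| = √(74.00² + 228.9²) = 240.5 Ω

240.5 Ω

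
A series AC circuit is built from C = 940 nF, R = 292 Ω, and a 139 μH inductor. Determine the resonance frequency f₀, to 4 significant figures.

13.92 kHz

ω₀ = 1/√(LC) = 1/√(0.000139 × 9.4e-07) = 87480 rad/s
f₀ = ω₀/(2π) = 13.92 kHz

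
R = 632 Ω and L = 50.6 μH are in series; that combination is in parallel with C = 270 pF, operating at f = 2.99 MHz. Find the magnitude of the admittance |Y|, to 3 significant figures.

ω = 2πf = 1.879e+07 rad/s
X_L = ωL = 951 Ω
X_C = 1/(ωC) = 197 Ω
Branch 1 (R+jX_L): Z₁ = 632 + j951 Ω, |Z₁| = 1140 Ω
Branch 2 (−jX_C): Z₂ = −j197 Ω
Parallel: Z = Z₁Z₂/(Z₁+Z₂), |Z| = 229 Ω, ∠Z = -83.6°
|Y| = 1/|Z| = 4.37 mS

4.37 mS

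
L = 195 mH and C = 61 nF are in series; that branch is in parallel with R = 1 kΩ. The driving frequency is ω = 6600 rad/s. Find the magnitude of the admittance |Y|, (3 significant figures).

X_L = ωL = 1290 Ω
X_C = 1/(ωC) = 2480 Ω
Branch 1: Z₁ = R = 1000 Ω
Branch 2 (series LC): Z₂ = j(X_L − X_C) = −j1200 Ω
Parallel: Z = Z₁Z₂/(Z₁+Z₂), |Z| = 767 Ω, ∠Z = -39.9°
|Y| = 1/|Z| = 1.30 mS

1.30 mS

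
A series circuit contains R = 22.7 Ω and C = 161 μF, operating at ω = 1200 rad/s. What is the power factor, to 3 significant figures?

X_C = 1/(ωC) = 5.18 Ω
Z = 22.7 − j5.18 Ω
|Z| = √(22.7² + 5.18²) = 23.3 Ω
∠Z = arctan(-5.18/22.7) = -12.8°
cos φ = cos(-12.8°) = 0.975

0.975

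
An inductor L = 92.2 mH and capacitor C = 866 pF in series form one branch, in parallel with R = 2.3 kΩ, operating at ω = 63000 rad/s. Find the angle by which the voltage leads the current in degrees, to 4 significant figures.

-10.41°

X_L = ωL = 5809 Ω
X_C = 1/(ωC) = 18330 Ω
Branch 1: Z₁ = R = 2300 Ω
Branch 2 (series LC): Z₂ = j(X_L − X_C) = −j12520 Ω
Parallel: Z = Z₁Z₂/(Z₁+Z₂), |Z| = 2262 Ω, ∠Z = -10.41°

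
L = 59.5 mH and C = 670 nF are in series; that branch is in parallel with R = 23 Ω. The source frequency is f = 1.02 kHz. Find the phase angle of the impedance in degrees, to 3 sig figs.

8.81°

ω = 2πf = 6409 rad/s
X_L = ωL = 381 Ω
X_C = 1/(ωC) = 233 Ω
Branch 1: Z₁ = R = 23.0 Ω
Branch 2 (series LC): Z₂ = j(X_L − X_C) = j148 Ω
Parallel: Z = Z₁Z₂/(Z₁+Z₂), |Z| = 22.7 Ω, ∠Z = 8.81°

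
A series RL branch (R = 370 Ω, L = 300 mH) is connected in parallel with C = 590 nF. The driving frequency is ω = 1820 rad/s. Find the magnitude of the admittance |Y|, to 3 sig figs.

870 μS

X_L = ωL = 546 Ω
X_C = 1/(ωC) = 931 Ω
Branch 1 (R+jX_L): Z₁ = 370 + j546 Ω, |Z₁| = 660 Ω
Branch 2 (−jX_C): Z₂ = −j931 Ω
Parallel: Z = Z₁Z₂/(Z₁+Z₂), |Z| = 1150 Ω, ∠Z = 12.0°
|Y| = 1/|Z| = 870 μS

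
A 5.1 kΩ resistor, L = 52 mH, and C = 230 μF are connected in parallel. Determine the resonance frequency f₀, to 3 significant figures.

46.0 Hz

ω₀ = 1/√(LC) = 1/√(0.052 × 0.00023) = 289.2 rad/s
f₀ = ω₀/(2π) = 46.0 Hz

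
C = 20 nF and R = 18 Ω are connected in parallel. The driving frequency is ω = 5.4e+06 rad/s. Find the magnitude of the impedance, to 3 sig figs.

8.23 Ω

X_C = 1/(ωC) = 9.26 Ω
Parallel: admittances add. Y = 1/R + jωC
Y = (0.0556 + j0.108) S
|Y| = 0.121 S → |Z| = 1/|Y| = 8.23 Ω, ∠Z = −∠Y = -62.8°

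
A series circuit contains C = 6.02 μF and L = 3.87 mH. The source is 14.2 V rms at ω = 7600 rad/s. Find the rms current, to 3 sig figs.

1.88 A

X_L = ωL = 29.4 Ω
X_C = 1/(ωC) = 21.9 Ω
Net reactance X = X_L − X_C = 7.56 Ω
Z = j7.56 Ω
|Z| = √(0² + 7.56²) = 7.56 Ω
I = V/|Z| = 14.2/7.56 = 1.88 A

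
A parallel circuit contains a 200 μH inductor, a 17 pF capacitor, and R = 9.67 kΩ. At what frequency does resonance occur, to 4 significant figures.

ω₀ = 1/√(LC) = 1/√(0.0002 × 1.7e-11) = 1.715e+07 rad/s
f₀ = ω₀/(2π) = 2.729 MHz

2.729 MHz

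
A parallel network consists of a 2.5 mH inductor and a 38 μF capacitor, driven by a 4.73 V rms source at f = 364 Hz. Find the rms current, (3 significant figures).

ω = 2πf = 2287 rad/s
X_L = ωL = 5.72 Ω
X_C = 1/(ωC) = 11.5 Ω
Parallel: admittances add. Y = 1/(jωL) + jωC
Y = (0 − j0.0880) S
|Y| = 0.0880 S → |Z| = 1/|Y| = 11.4 Ω, ∠Z = −∠Y = 90.0°
I = V/|Z| = 4.73/11.4 = 416 mA

416 mA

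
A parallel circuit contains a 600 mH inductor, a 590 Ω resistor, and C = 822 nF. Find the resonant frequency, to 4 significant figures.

ω₀ = 1/√(LC) = 1/√(0.6 × 8.22e-07) = 1424 rad/s
f₀ = ω₀/(2π) = 226.6 Hz

226.6 Hz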